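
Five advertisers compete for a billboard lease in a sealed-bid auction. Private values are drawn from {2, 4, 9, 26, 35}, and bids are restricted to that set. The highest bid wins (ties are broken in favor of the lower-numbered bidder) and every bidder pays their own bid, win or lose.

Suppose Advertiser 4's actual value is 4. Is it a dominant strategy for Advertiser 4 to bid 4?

No

Consider the case where Advertiser 1 bids 2, Advertiser 2 bids 2, Advertiser 3 bids 2 and Advertiser 5 bids 9.
Truthful bid 4: loses but pays 4, utility -4.
Bid 2 instead: loses but pays 2, utility -2.
Since -2 > -4, bidding 2 is strictly better here, so truthful bidding is not dominant.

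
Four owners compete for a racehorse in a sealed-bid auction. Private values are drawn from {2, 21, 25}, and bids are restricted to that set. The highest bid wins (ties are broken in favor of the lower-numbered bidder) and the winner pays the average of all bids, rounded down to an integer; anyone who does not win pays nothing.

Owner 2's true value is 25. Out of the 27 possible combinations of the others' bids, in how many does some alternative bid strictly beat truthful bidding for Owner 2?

Others bid (2, 2, 2): truth gives 18; bid 21 gives 19 > 18. Violating.
Others bid (2, 2, 21): truth gives 13; bid 21 gives 14 > 13. Violating.
Others bid (2, 21, 2): truth gives 13; bid 21 gives 14 > 13. Violating.
Others bid (2, 21, 21): truth gives 8; bid 21 gives 9 > 8. Violating.
Others bid (2, 2, 25): truth gives 12; no alternative beats it.
Others bid (2, 21, 25): truth gives 7; no alternative beats it.
(Checking all 27 profiles: 4 have a profitable deviation, 23 do not.)

4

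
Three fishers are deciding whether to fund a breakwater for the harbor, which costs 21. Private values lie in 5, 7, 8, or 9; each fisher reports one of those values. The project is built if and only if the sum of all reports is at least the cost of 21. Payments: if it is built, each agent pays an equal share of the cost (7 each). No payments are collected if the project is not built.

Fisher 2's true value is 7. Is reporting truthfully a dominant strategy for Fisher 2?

Check each profile of the others' reports and compare truth against every alternative report.
Others report (5, 5): truth gives 0, best alternative gives 0.
Others report (5, 7): truth gives 0, best alternative gives 0.
Others report (5, 8): truth gives 0, best alternative gives 0.
Others report (5, 9): truth gives 0, best alternative gives 0.
Others report (7, 5): truth gives 0, best alternative gives 0.
Others report (7, 7): truth gives 0, best alternative gives 0.
(Remaining 10 profiles checked similarly; truth is weakly best in each.)
In every case the truthful report is at least as good as any alternative, so it is a dominant strategy.

Yes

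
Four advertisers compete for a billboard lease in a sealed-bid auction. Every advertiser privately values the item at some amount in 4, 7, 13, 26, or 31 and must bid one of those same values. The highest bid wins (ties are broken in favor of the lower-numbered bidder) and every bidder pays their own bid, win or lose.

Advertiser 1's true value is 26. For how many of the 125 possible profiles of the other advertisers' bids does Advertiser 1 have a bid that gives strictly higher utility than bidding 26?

88

Others bid (4, 4, 4): truth gives 0; bid 4 gives 22 > 0. Violating.
Others bid (4, 4, 7): truth gives 0; bid 7 gives 19 > 0. Violating.
Others bid (4, 4, 13): truth gives 0; bid 13 gives 13 > 0. Violating.
Others bid (4, 4, 31): truth gives -26; bid 4 gives -4 > -26. Violating.
Others bid (4, 4, 26): truth gives 0; no alternative beats it.
Others bid (4, 7, 26): truth gives 0; no alternative beats it.
(Checking all 125 profiles: 88 have a profitable deviation, 37 do not.)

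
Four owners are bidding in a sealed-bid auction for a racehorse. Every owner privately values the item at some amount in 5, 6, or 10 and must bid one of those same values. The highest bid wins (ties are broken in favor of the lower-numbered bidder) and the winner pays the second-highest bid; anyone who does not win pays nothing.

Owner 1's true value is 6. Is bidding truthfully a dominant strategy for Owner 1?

Check each profile of the others' bids and compare truth against every alternative bid.
Others bid (5, 5, 5): truth gives 1, best alternative gives 1.
Others bid (5, 5, 6): truth gives 0, best alternative gives 0.
Others bid (5, 5, 10): truth gives 0, best alternative gives 0.
Others bid (5, 6, 5): truth gives 0, best alternative gives 0.
Others bid (5, 6, 6): truth gives 0, best alternative gives 0.
Others bid (5, 6, 10): truth gives 0, best alternative gives 0.
(Remaining 21 profiles checked similarly; truth is weakly best in each.)
In every case the truthful bid is at least as good as any alternative, so it is a dominant strategy.

Yes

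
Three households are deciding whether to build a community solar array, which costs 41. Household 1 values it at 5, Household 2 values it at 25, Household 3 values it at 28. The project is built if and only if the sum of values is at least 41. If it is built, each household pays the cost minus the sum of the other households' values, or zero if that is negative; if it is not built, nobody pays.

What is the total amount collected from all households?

19

Total value 58 ≥ cost 41, so it is built.
Household 1: others sum to 53; max(0, 41 - 53) = 0.
Household 2: others sum to 33; max(0, 41 - 33) = 8.
Household 3: others sum to 30; max(0, 41 - 30) = 11.
Total collected = 0 + 8 + 11 = 19.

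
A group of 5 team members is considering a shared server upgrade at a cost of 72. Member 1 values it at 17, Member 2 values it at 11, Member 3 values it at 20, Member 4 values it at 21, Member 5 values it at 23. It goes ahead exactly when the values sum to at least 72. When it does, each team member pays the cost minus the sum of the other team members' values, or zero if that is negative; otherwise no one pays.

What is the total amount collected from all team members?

Total value 92 ≥ cost 72, so it is built.
Member 1: others sum to 75; max(0, 72 - 75) = 0.
Member 2: others sum to 81; max(0, 72 - 81) = 0.
Member 3: others sum to 72; max(0, 72 - 72) = 0.
Member 4: others sum to 71; max(0, 72 - 71) = 1.
Member 5: others sum to 69; max(0, 72 - 69) = 3.
Total collected = 0 + 0 + 0 + 1 + 3 = 4.

4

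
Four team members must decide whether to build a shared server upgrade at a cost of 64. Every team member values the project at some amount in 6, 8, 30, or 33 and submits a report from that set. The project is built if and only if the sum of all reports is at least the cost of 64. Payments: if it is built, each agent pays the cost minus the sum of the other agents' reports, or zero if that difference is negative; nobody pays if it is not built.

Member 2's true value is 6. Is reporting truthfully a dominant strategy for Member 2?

Check each profile of the others' reports and compare truth against every alternative report.
Others report (6, 30, 30): truth gives 6, best alternative gives 6.
Others report (6, 30, 33): truth gives 6, best alternative gives 6.
Others report (6, 33, 30): truth gives 6, best alternative gives 6.
Others report (6, 33, 33): truth gives 6, best alternative gives 6.
Others report (8, 30, 30): truth gives 6, best alternative gives 6.
Others report (8, 30, 33): truth gives 6, best alternative gives 6.
(Remaining 58 profiles checked similarly; truth is weakly best in each.)
In every case the truthful report is at least as good as any alternative, so it is a dominant strategy.

Yes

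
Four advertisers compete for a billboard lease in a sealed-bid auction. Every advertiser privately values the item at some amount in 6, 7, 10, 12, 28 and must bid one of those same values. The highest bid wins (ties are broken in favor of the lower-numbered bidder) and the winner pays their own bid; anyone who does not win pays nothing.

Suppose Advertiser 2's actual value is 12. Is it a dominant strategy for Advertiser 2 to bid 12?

No

Consider the case where Advertiser 1 bids 6, Advertiser 3 bids 6 and Advertiser 4 bids 6.
Truthful bid 12: wins, pays 12, utility 12 - 12 = 0.
Bid 7 instead: wins, pays 7, utility 12 - 7 = 5.
Since 5 > 0, bidding 7 is strictly better here, so truthful bidding is not dominant.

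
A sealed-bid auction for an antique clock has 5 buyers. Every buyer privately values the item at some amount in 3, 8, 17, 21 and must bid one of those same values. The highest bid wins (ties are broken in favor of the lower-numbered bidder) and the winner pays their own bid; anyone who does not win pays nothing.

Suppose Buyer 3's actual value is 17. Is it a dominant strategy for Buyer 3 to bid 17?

Consider the case where Buyer 1 bids 3, Buyer 2 bids 3, Buyer 4 bids 3 and Buyer 5 bids 3.
Truthful bid 17: wins, pays 17, utility 17 - 17 = 0.
Bid 8 instead: wins, pays 8, utility 17 - 8 = 9.
Since 9 > 0, bidding 8 is strictly better here, so truthful bidding is not dominant.

No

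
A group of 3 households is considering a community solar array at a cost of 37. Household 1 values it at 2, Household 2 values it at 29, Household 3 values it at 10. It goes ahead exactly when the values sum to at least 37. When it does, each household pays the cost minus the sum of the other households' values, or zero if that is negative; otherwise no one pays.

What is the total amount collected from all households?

Total value 41 ≥ cost 37, so it is built.
Household 1: others sum to 39; max(0, 37 - 39) = 0.
Household 2: others sum to 12; max(0, 37 - 12) = 25.
Household 3: others sum to 31; max(0, 37 - 31) = 6.
Total collected = 0 + 25 + 6 = 31.

31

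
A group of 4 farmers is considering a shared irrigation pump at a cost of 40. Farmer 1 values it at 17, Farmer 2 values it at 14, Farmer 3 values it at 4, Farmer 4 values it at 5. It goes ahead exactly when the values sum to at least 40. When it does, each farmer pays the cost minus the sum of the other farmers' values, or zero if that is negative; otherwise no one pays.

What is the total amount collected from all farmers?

40

Total value 40 ≥ cost 40, so it is built.
Farmer 1: others sum to 23; max(0, 40 - 23) = 17.
Farmer 2: others sum to 26; max(0, 40 - 26) = 14.
Farmer 3: others sum to 36; max(0, 40 - 36) = 4.
Farmer 4: others sum to 35; max(0, 40 - 35) = 5.
Total collected = 17 + 14 + 4 + 5 = 40.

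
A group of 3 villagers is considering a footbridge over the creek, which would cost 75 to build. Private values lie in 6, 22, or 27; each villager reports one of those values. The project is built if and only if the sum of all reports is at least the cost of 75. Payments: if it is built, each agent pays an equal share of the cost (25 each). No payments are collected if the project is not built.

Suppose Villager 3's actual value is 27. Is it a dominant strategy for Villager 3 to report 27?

Yes

Check each profile of the others' reports and compare truth against every alternative report.
Others report (22, 27): truth gives 2, best alternative gives 0.
Others report (27, 22): truth gives 2, best alternative gives 0.
Others report (27, 27): truth gives 2, best alternative gives 2.
Others report (6, 6): truth gives 0, best alternative gives 0.
Others report (6, 22): truth gives 0, best alternative gives 0.
Others report (6, 27): truth gives 0, best alternative gives 0.
(Remaining 3 profiles checked similarly; truth is weakly best in each.)
In every case the truthful report is at least as good as any alternative, so it is a dominant strategy.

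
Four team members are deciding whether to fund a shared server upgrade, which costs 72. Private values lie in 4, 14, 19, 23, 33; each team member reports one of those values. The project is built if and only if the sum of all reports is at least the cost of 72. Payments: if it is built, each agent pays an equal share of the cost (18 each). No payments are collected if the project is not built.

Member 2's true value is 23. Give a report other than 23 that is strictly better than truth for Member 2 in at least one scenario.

33

Suppose Member 1 reports 4, Member 3 reports 4 and Member 4 reports 33.
Report 23: project not built, utility 0.
Report 33: project built, pays 18, utility 23 - 18 = 5.
So reporting 33 beats truth here (5 > 0).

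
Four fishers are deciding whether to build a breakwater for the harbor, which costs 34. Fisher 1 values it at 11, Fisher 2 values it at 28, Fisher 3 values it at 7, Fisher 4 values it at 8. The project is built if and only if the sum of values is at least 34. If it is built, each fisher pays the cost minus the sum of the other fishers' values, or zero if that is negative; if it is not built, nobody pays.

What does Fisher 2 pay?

8

Total value 54 ≥ cost 34, so the project is built.
The other fishers' values sum to 26.
Cost minus that sum is 34 - 26 = 8.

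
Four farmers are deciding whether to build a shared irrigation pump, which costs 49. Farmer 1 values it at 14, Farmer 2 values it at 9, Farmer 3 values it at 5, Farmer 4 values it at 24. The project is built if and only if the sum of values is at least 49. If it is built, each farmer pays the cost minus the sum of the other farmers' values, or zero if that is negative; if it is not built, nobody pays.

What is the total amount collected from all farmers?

Total value 52 ≥ cost 49, so it is built.
Farmer 1: others sum to 38; max(0, 49 - 38) = 11.
Farmer 2: others sum to 43; max(0, 49 - 43) = 6.
Farmer 3: others sum to 47; max(0, 49 - 47) = 2.
Farmer 4: others sum to 28; max(0, 49 - 28) = 21.
Total collected = 11 + 6 + 2 + 21 = 40.

40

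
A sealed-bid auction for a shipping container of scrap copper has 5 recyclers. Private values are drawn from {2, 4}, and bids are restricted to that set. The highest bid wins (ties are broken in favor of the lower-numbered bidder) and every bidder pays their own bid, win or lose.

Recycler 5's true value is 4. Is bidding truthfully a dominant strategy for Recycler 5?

Consider the case where Recycler 1 bids 2, Recycler 2 bids 2, Recycler 3 bids 2 and Recycler 4 bids 4.
Truthful bid 4: loses but pays 4, utility -4.
Bid 2 instead: loses but pays 2, utility -2.
Since -2 > -4, bidding 2 is strictly better here, so truthful bidding is not dominant.

No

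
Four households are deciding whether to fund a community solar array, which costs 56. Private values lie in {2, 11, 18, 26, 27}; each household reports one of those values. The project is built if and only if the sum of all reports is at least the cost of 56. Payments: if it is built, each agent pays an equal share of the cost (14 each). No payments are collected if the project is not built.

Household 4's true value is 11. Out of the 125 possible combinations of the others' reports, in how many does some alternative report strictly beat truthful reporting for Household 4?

21

Others report (2, 18, 26): truth gives -3; report 2 gives 0 > -3. Violating.
Others report (2, 18, 27): truth gives -3; report 2 gives 0 > -3. Violating.
Others report (2, 26, 18): truth gives -3; report 2 gives 0 > -3. Violating.
Others report (2, 27, 18): truth gives -3; report 2 gives 0 > -3. Violating.
Others report (2, 2, 2): truth gives 0; no alternative beats it.
Others report (2, 2, 11): truth gives 0; no alternative beats it.
(Checking all 125 profiles: 21 have a profitable deviation, 104 do not.)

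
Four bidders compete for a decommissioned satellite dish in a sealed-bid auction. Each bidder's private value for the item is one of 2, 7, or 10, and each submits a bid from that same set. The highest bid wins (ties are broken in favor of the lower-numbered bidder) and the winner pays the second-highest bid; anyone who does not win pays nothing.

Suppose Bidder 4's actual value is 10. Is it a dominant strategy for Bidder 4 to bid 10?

Check each profile of the others' bids and compare truth against every alternative bid.
Others bid (2, 2, 7): truth gives 3, best alternative gives 0.
Others bid (2, 7, 2): truth gives 3, best alternative gives 0.
Others bid (2, 7, 7): truth gives 3, best alternative gives 0.
Others bid (7, 2, 2): truth gives 3, best alternative gives 0.
Others bid (7, 2, 7): truth gives 3, best alternative gives 0.
Others bid (7, 7, 2): truth gives 3, best alternative gives 0.
(Remaining 21 profiles checked similarly; truth is weakly best in each.)
In every case the truthful bid is at least as good as any alternative, so it is a dominant strategy.

Yes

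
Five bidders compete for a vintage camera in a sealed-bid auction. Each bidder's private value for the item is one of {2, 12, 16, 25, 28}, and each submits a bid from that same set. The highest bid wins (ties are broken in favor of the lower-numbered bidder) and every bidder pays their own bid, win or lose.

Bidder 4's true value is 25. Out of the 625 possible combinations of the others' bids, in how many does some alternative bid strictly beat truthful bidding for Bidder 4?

541

Others bid (2, 2, 2, 2): truth gives 0; bid 12 gives 13 > 0. Violating.
Others bid (2, 2, 2, 12): truth gives 0; bid 12 gives 13 > 0. Violating.
Others bid (2, 2, 2, 16): truth gives 0; bid 16 gives 9 > 0. Violating.
Others bid (2, 2, 2, 28): truth gives -25; bid 2 gives -2 > -25. Violating.
Others bid (2, 2, 2, 25): truth gives 0; no alternative beats it.
Others bid (2, 2, 12, 25): truth gives 0; no alternative beats it.
(Checking all 625 profiles: 541 have a profitable deviation, 84 do not.)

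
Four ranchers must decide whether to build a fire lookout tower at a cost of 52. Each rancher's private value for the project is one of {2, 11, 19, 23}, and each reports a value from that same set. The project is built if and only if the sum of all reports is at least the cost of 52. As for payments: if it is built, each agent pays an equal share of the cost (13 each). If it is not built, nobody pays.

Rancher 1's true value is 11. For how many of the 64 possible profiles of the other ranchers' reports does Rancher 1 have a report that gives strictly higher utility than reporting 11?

Others report (2, 19, 23): truth gives -2; report 2 gives 0 > -2. Violating.
Others report (2, 23, 19): truth gives -2; report 2 gives 0 > -2. Violating.
Others report (2, 23, 23): truth gives -2; report 2 gives 0 > -2. Violating.
Others report (11, 11, 19): truth gives -2; report 2 gives 0 > -2. Violating.
Others report (2, 2, 2): truth gives 0; no alternative beats it.
Others report (2, 2, 11): truth gives 0; no alternative beats it.
(Checking all 64 profiles: 18 have a profitable deviation, 46 do not.)

18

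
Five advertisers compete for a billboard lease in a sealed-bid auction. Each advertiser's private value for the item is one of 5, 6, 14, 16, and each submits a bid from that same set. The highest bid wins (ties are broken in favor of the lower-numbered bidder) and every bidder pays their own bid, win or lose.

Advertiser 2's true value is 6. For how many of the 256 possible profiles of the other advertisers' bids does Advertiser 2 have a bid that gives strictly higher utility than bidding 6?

248

Others bid (5, 5, 5, 14): truth gives -6; bid 5 gives -5 > -6. Violating.
Others bid (5, 5, 5, 16): truth gives -6; bid 5 gives -5 > -6. Violating.
Others bid (5, 5, 6, 14): truth gives -6; bid 5 gives -5 > -6. Violating.
Others bid (5, 5, 6, 16): truth gives -6; bid 5 gives -5 > -6. Violating.
Others bid (5, 5, 5, 5): truth gives 0; no alternative beats it.
Others bid (5, 5, 5, 6): truth gives 0; no alternative beats it.
(Checking all 256 profiles: 248 have a profitable deviation, 8 do not.)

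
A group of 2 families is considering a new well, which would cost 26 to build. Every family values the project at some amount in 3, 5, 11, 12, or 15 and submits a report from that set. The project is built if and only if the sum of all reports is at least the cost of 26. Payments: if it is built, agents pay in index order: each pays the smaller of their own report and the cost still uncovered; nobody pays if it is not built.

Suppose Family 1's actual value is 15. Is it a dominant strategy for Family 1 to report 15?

Consider the case where Family 2 reports 15.
Truthful report 15: project built, pays 15, utility 15 - 15 = 0.
Report 11 instead: project built, pays 11, utility 15 - 11 = 4.
Since 4 > 0, reporting 11 is strictly better here, so truthful reporting is not dominant.

No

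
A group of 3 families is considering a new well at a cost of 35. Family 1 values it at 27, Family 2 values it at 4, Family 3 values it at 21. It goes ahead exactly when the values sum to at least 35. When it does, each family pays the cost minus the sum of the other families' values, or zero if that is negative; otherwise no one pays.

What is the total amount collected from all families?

14

Total value 52 ≥ cost 35, so it is built.
Family 1: others sum to 25; max(0, 35 - 25) = 10.
Family 2: others sum to 48; max(0, 35 - 48) = 0.
Family 3: others sum to 31; max(0, 35 - 31) = 4.
Total collected = 10 + 0 + 4 = 14.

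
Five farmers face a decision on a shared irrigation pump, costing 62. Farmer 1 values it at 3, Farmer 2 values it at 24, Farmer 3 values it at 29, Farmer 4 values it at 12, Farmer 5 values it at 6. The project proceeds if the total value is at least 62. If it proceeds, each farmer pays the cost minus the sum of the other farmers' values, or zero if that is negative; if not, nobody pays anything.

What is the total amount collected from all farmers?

29

Total value 74 ≥ cost 62, so it is built.
Farmer 1: others sum to 71; max(0, 62 - 71) = 0.
Farmer 2: others sum to 50; max(0, 62 - 50) = 12.
Farmer 3: others sum to 45; max(0, 62 - 45) = 17.
Farmer 4: others sum to 62; max(0, 62 - 62) = 0.
Farmer 5: others sum to 68; max(0, 62 - 68) = 0.
Total collected = 0 + 12 + 17 + 0 + 0 = 29.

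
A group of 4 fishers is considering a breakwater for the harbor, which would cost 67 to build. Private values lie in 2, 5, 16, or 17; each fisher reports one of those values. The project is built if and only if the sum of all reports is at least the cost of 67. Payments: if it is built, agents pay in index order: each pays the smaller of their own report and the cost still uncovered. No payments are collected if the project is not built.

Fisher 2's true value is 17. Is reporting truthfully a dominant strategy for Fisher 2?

Consider the case where Fisher 1 reports 17, Fisher 3 reports 17 and Fisher 4 reports 17.
Truthful report 17: project built, pays 17, utility 17 - 17 = 0.
Report 16 instead: project built, pays 16, utility 17 - 16 = 1.
Since 1 > 0, reporting 16 is strictly better here, so truthful reporting is not dominant.

No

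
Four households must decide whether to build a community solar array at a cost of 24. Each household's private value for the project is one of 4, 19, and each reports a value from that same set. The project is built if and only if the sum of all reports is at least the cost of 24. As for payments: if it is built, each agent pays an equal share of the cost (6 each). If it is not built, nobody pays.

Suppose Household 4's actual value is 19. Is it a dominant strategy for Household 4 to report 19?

Check each profile of the others' reports and compare truth against every alternative report.
Others report (4, 4, 4): truth gives 13, best alternative gives 0.
Others report (4, 4, 19): truth gives 13, best alternative gives 13.
Others report (4, 19, 4): truth gives 13, best alternative gives 13.
Others report (4, 19, 19): truth gives 13, best alternative gives 13.
Others report (19, 4, 4): truth gives 13, best alternative gives 13.
Others report (19, 4, 19): truth gives 13, best alternative gives 13.
(Remaining 2 profiles checked similarly; truth is weakly best in each.)
In every case the truthful report is at least as good as any alternative, so it is a dominant strategy.

Yes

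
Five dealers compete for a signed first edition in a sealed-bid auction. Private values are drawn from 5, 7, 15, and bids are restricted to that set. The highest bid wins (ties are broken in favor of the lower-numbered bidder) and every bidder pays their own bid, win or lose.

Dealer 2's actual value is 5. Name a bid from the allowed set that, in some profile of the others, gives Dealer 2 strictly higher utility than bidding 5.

7

Suppose Dealer 1 bids 5, Dealer 3 bids 5, Dealer 4 bids 5 and Dealer 5 bids 5.
Bid 5: loses but pays 5, utility -5.
Bid 7: wins, pays 7, utility 5 - 7 = -2.
So bidding 7 beats truth here (-2 > -5).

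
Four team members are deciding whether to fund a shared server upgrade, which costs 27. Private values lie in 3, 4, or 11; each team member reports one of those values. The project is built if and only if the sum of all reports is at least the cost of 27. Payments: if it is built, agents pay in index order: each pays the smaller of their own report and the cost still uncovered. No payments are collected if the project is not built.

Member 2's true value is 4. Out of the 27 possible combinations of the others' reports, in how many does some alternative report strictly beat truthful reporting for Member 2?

Others report (3, 11, 11): truth gives 0; report 3 gives 1 > 0. Violating.
Others report (4, 11, 11): truth gives 0; report 3 gives 1 > 0. Violating.
Others report (11, 3, 11): truth gives 0; report 3 gives 1 > 0. Violating.
Others report (11, 4, 11): truth gives 0; report 3 gives 1 > 0. Violating.
Others report (3, 3, 3): truth gives 0; no alternative beats it.
Others report (3, 3, 4): truth gives 0; no alternative beats it.
(Checking all 27 profiles: 7 have a profitable deviation, 20 do not.)

7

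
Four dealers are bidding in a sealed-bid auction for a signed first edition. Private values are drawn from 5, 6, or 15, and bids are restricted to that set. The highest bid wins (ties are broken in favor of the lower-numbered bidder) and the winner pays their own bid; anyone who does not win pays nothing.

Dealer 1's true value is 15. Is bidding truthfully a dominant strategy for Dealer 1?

Consider the case where Dealer 2 bids 5, Dealer 3 bids 5 and Dealer 4 bids 5.
Truthful bid 15: wins, pays 15, utility 15 - 15 = 0.
Bid 5 instead: wins, pays 5, utility 15 - 5 = 10.
Since 10 > 0, bidding 5 is strictly better here, so truthful bidding is not dominant.

No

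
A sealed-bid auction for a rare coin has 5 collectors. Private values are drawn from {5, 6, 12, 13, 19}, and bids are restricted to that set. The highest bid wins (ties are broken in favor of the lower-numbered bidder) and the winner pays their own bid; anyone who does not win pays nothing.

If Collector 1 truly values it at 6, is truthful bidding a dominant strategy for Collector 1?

Consider the case where Collector 2 bids 5, Collector 3 bids 5, Collector 4 bids 5 and Collector 5 bids 5.
Truthful bid 6: wins, pays 6, utility 6 - 6 = 0.
Bid 5 instead: wins, pays 5, utility 6 - 5 = 1.
Since 1 > 0, bidding 5 is strictly better here, so truthful bidding is not dominant.

No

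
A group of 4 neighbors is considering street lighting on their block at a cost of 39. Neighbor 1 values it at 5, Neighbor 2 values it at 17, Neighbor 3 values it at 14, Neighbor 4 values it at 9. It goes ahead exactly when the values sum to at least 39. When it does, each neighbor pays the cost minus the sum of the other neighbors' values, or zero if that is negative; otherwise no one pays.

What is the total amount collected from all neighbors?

22

Total value 45 ≥ cost 39, so it is built.
Neighbor 1: others sum to 40; max(0, 39 - 40) = 0.
Neighbor 2: others sum to 28; max(0, 39 - 28) = 11.
Neighbor 3: others sum to 31; max(0, 39 - 31) = 8.
Neighbor 4: others sum to 36; max(0, 39 - 36) = 3.
Total collected = 0 + 11 + 8 + 3 = 22.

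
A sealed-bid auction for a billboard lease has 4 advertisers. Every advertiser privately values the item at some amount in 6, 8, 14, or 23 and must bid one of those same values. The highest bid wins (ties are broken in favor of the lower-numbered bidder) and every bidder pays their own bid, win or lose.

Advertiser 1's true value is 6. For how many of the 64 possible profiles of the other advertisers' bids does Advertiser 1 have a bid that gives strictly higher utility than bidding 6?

7

Others bid (6, 6, 8): truth gives -6; bid 8 gives -2 > -6. Violating.
Others bid (6, 8, 6): truth gives -6; bid 8 gives -2 > -6. Violating.
Others bid (6, 8, 8): truth gives -6; bid 8 gives -2 > -6. Violating.
Others bid (8, 6, 6): truth gives -6; bid 8 gives -2 > -6. Violating.
Others bid (6, 6, 6): truth gives 0; no alternative beats it.
Others bid (6, 6, 14): truth gives -6; no alternative beats it.
(Checking all 64 profiles: 7 have a profitable deviation, 57 do not.)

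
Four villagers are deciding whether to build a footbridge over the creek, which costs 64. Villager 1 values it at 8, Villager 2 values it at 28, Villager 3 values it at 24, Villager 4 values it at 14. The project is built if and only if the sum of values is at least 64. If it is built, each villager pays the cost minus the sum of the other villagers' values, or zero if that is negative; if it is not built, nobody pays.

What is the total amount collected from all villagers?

36

Total value 74 ≥ cost 64, so it is built.
Villager 1: others sum to 66; max(0, 64 - 66) = 0.
Villager 2: others sum to 46; max(0, 64 - 46) = 18.
Villager 3: others sum to 50; max(0, 64 - 50) = 14.
Villager 4: others sum to 60; max(0, 64 - 60) = 4.
Total collected = 0 + 18 + 14 + 4 = 36.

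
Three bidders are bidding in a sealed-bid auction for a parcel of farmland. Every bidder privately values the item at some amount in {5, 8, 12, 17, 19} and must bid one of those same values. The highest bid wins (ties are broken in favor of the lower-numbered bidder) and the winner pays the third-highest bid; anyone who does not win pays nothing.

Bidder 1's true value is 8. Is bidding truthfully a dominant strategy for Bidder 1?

No

Consider the case where Bidder 2 bids 5 and Bidder 3 bids 12.
Truthful bid 8: loses, pays 0, utility 0.
Bid 12 instead: wins, pays 5, utility 8 - 5 = 3.
Since 3 > 0, bidding 12 is strictly better here, so truthful bidding is not dominant.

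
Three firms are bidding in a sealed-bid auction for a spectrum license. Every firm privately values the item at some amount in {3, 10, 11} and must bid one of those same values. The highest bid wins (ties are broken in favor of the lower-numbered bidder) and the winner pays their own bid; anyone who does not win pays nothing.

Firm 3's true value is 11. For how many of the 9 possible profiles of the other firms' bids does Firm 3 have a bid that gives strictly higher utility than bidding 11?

1

Others bid (3, 3): truth gives 0; bid 10 gives 1 > 0. Violating.
Others bid (3, 10): truth gives 0; no alternative beats it.
Others bid (3, 11): truth gives 0; no alternative beats it.
(Checking all 9 profiles: 1 has a profitable deviation, 8 do not.)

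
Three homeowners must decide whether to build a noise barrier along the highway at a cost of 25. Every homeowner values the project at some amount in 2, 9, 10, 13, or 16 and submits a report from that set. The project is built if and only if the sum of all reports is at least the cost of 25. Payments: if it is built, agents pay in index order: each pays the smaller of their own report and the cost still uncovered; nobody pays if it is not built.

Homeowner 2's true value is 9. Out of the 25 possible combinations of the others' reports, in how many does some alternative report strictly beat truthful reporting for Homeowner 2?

10

Others report (9, 16): truth gives 0; report 2 gives 7 > 0. Violating.
Others report (10, 13): truth gives 0; report 2 gives 7 > 0. Violating.
Others report (10, 16): truth gives 0; report 2 gives 7 > 0. Violating.
Others report (13, 10): truth gives 0; report 2 gives 7 > 0. Violating.
Others report (2, 2): truth gives 0; no alternative beats it.
Others report (2, 9): truth gives 0; no alternative beats it.
(Checking all 25 profiles: 10 have a profitable deviation, 15 do not.)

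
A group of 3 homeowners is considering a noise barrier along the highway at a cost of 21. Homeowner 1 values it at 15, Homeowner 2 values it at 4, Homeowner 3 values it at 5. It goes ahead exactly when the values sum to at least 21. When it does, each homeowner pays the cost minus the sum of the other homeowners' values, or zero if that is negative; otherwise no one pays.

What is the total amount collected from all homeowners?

15

Total value 24 ≥ cost 21, so it is built.
Homeowner 1: others sum to 9; max(0, 21 - 9) = 12.
Homeowner 2: others sum to 20; max(0, 21 - 20) = 1.
Homeowner 3: others sum to 19; max(0, 21 - 19) = 2.
Total collected = 12 + 1 + 2 = 15.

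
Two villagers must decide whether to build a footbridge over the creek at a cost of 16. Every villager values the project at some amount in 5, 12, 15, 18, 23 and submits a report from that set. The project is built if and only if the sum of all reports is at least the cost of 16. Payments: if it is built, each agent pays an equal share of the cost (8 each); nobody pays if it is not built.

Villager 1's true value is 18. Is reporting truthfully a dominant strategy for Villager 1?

Yes

Check each profile of the others' reports and compare truth against every alternative report.
Others report (5): truth gives 10, best alternative gives 10.
Others report (12): truth gives 10, best alternative gives 10.
Others report (15): truth gives 10, best alternative gives 10.
Others report (18): truth gives 10, best alternative gives 10.
Others report (23): truth gives 10, best alternative gives 10.
In every case the truthful report is at least as good as any alternative, so it is a dominant strategy.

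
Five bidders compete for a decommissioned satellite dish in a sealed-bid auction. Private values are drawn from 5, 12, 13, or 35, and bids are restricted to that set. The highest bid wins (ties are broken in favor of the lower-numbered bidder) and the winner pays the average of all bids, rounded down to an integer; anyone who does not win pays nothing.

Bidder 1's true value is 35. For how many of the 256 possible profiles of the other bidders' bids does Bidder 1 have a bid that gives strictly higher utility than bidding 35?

81

Others bid (5, 5, 5, 5): truth gives 24; bid 5 gives 30 > 24. Violating.
Others bid (5, 5, 5, 12): truth gives 23; bid 12 gives 28 > 23. Violating.
Others bid (5, 5, 5, 13): truth gives 23; bid 13 gives 27 > 23. Violating.
Others bid (5, 5, 12, 5): truth gives 23; bid 12 gives 28 > 23. Violating.
Others bid (5, 5, 5, 35): truth gives 18; no alternative beats it.
Others bid (5, 5, 12, 35): truth gives 17; no alternative beats it.
(Checking all 256 profiles: 81 have a profitable deviation, 175 do not.)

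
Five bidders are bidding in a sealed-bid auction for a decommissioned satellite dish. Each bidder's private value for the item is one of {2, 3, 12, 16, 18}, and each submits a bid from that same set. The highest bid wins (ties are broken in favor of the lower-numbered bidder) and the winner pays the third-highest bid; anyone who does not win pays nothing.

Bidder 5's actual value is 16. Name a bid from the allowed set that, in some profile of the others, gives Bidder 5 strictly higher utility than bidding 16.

Suppose Bidder 1 bids 2, Bidder 2 bids 2, Bidder 3 bids 2 and Bidder 4 bids 16.
Bid 16: loses, pays 0, utility 0.
Bid 18: wins, pays 2, utility 16 - 2 = 14.
So bidding 18 beats truth here (14 > 0).

18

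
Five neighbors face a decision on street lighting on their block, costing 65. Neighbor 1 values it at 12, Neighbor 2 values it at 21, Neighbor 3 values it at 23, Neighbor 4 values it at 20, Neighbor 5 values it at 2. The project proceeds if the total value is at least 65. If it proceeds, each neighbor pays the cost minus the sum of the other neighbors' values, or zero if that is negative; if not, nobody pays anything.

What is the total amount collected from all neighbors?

25

Total value 78 ≥ cost 65, so it is built.
Neighbor 1: others sum to 66; max(0, 65 - 66) = 0.
Neighbor 2: others sum to 57; max(0, 65 - 57) = 8.
Neighbor 3: others sum to 55; max(0, 65 - 55) = 10.
Neighbor 4: others sum to 58; max(0, 65 - 58) = 7.
Neighbor 5: others sum to 76; max(0, 65 - 76) = 0.
Total collected = 0 + 8 + 10 + 7 + 0 = 25.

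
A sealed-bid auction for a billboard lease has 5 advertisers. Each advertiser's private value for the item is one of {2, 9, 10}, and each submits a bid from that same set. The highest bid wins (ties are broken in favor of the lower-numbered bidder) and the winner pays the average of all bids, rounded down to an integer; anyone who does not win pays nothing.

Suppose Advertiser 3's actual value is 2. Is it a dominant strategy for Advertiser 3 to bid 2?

Yes

Check each profile of the others' bids and compare truth against every alternative bid.
Others bid (2, 2, 9, 9): truth gives 0, best alternative gives -4.
Others bid (2, 2, 2, 9): truth gives 0, best alternative gives -2.
Others bid (2, 2, 9, 2): truth gives 0, best alternative gives -2.
Others bid (2, 2, 2, 2): truth gives 0, best alternative gives -1.
Others bid (2, 2, 2, 10): truth gives 0, best alternative gives 0.
Others bid (2, 2, 9, 10): truth gives 0, best alternative gives 0.
(Remaining 75 profiles checked similarly; truth is weakly best in each.)
In every case the truthful bid is at least as good as any alternative, so it is a dominant strategy.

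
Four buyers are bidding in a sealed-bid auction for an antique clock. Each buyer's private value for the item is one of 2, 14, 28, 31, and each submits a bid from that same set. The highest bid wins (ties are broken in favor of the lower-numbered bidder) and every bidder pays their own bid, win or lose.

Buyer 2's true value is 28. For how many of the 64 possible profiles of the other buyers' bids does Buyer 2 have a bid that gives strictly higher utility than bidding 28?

50

Others bid (2, 2, 2): truth gives 0; bid 14 gives 14 > 0. Violating.
Others bid (2, 2, 14): truth gives 0; bid 14 gives 14 > 0. Violating.
Others bid (2, 2, 31): truth gives -28; bid 2 gives -2 > -28. Violating.
Others bid (2, 14, 2): truth gives 0; bid 14 gives 14 > 0. Violating.
Others bid (2, 2, 28): truth gives 0; no alternative beats it.
Others bid (2, 14, 28): truth gives 0; no alternative beats it.
(Checking all 64 profiles: 50 have a profitable deviation, 14 do not.)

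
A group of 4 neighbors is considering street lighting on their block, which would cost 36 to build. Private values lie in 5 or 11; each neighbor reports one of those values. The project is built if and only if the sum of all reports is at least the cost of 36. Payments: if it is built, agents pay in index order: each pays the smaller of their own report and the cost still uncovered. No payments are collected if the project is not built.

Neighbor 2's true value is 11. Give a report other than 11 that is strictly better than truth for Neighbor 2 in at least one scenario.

Suppose Neighbor 1 reports 11, Neighbor 3 reports 11 and Neighbor 4 reports 11.
Report 11: project built, pays 11, utility 11 - 11 = 0.
Report 5: project built, pays 5, utility 11 - 5 = 6.
So reporting 5 beats truth here (6 > 0).

5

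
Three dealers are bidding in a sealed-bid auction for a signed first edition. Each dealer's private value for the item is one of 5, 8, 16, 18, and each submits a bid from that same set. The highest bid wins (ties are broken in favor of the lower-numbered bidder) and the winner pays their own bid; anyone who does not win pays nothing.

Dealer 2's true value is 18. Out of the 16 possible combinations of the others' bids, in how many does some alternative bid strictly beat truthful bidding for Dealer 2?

6

Others bid (5, 5): truth gives 0; bid 8 gives 10 > 0. Violating.
Others bid (5, 8): truth gives 0; bid 8 gives 10 > 0. Violating.
Others bid (5, 16): truth gives 0; bid 16 gives 2 > 0. Violating.
Others bid (8, 5): truth gives 0; bid 16 gives 2 > 0. Violating.
Others bid (5, 18): truth gives 0; no alternative beats it.
Others bid (8, 18): truth gives 0; no alternative beats it.
(Checking all 16 profiles: 6 have a profitable deviation, 10 do not.)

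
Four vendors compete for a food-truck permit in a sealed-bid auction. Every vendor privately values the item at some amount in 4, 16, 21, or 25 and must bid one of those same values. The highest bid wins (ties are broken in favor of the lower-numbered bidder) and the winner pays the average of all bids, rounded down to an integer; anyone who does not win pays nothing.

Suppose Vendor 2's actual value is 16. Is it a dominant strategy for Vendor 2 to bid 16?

Consider the case where Vendor 1 bids 4, Vendor 3 bids 4 and Vendor 4 bids 21.
Truthful bid 16: loses, pays 0, utility 0.
Bid 21 instead: wins, pays 12, utility 16 - 12 = 4.
Since 4 > 0, bidding 21 is strictly better here, so truthful bidding is not dominant.

No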